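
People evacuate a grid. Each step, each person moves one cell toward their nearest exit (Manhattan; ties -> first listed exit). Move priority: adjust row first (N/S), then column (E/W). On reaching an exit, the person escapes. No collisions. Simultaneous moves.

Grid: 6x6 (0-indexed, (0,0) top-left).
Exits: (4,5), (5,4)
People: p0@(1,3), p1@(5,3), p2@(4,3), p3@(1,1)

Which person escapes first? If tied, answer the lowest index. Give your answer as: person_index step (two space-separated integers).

Answer: 1 1

Derivation:
Step 1: p0:(1,3)->(2,3) | p1:(5,3)->(5,4)->EXIT | p2:(4,3)->(4,4) | p3:(1,1)->(2,1)
Step 2: p0:(2,3)->(3,3) | p1:escaped | p2:(4,4)->(4,5)->EXIT | p3:(2,1)->(3,1)
Step 3: p0:(3,3)->(4,3) | p1:escaped | p2:escaped | p3:(3,1)->(4,1)
Step 4: p0:(4,3)->(4,4) | p1:escaped | p2:escaped | p3:(4,1)->(4,2)
Step 5: p0:(4,4)->(4,5)->EXIT | p1:escaped | p2:escaped | p3:(4,2)->(4,3)
Step 6: p0:escaped | p1:escaped | p2:escaped | p3:(4,3)->(4,4)
Step 7: p0:escaped | p1:escaped | p2:escaped | p3:(4,4)->(4,5)->EXIT
Exit steps: [5, 1, 2, 7]
First to escape: p1 at step 1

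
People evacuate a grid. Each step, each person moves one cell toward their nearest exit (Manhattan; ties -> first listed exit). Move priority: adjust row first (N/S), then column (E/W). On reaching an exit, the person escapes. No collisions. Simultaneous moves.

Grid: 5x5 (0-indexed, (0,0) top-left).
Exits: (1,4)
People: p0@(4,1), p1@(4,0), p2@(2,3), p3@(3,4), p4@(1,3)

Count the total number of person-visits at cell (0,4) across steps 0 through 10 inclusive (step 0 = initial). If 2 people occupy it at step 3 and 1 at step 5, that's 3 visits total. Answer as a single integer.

Answer: 0

Derivation:
Step 0: p0@(4,1) p1@(4,0) p2@(2,3) p3@(3,4) p4@(1,3) -> at (0,4): 0 [-], cum=0
Step 1: p0@(3,1) p1@(3,0) p2@(1,3) p3@(2,4) p4@ESC -> at (0,4): 0 [-], cum=0
Step 2: p0@(2,1) p1@(2,0) p2@ESC p3@ESC p4@ESC -> at (0,4): 0 [-], cum=0
Step 3: p0@(1,1) p1@(1,0) p2@ESC p3@ESC p4@ESC -> at (0,4): 0 [-], cum=0
Step 4: p0@(1,2) p1@(1,1) p2@ESC p3@ESC p4@ESC -> at (0,4): 0 [-], cum=0
Step 5: p0@(1,3) p1@(1,2) p2@ESC p3@ESC p4@ESC -> at (0,4): 0 [-], cum=0
Step 6: p0@ESC p1@(1,3) p2@ESC p3@ESC p4@ESC -> at (0,4): 0 [-], cum=0
Step 7: p0@ESC p1@ESC p2@ESC p3@ESC p4@ESC -> at (0,4): 0 [-], cum=0
Total visits = 0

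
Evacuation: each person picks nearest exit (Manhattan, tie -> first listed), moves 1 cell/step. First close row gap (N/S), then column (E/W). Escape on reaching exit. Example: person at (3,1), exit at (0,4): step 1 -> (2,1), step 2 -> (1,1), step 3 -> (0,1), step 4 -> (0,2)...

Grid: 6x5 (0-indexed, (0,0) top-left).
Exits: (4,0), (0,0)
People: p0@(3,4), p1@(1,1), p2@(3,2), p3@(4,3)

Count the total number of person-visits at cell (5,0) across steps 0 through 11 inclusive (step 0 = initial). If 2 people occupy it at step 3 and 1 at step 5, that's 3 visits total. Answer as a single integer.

Step 0: p0@(3,4) p1@(1,1) p2@(3,2) p3@(4,3) -> at (5,0): 0 [-], cum=0
Step 1: p0@(4,4) p1@(0,1) p2@(4,2) p3@(4,2) -> at (5,0): 0 [-], cum=0
Step 2: p0@(4,3) p1@ESC p2@(4,1) p3@(4,1) -> at (5,0): 0 [-], cum=0
Step 3: p0@(4,2) p1@ESC p2@ESC p3@ESC -> at (5,0): 0 [-], cum=0
Step 4: p0@(4,1) p1@ESC p2@ESC p3@ESC -> at (5,0): 0 [-], cum=0
Step 5: p0@ESC p1@ESC p2@ESC p3@ESC -> at (5,0): 0 [-], cum=0
Total visits = 0

Answer: 0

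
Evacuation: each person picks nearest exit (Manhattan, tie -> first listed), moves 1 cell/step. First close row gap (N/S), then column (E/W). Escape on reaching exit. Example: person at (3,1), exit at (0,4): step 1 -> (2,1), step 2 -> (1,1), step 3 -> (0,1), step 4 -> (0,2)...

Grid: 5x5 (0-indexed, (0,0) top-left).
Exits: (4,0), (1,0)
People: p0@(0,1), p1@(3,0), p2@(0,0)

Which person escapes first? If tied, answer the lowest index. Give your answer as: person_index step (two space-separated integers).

Answer: 1 1

Derivation:
Step 1: p0:(0,1)->(1,1) | p1:(3,0)->(4,0)->EXIT | p2:(0,0)->(1,0)->EXIT
Step 2: p0:(1,1)->(1,0)->EXIT | p1:escaped | p2:escaped
Exit steps: [2, 1, 1]
First to escape: p1 at step 1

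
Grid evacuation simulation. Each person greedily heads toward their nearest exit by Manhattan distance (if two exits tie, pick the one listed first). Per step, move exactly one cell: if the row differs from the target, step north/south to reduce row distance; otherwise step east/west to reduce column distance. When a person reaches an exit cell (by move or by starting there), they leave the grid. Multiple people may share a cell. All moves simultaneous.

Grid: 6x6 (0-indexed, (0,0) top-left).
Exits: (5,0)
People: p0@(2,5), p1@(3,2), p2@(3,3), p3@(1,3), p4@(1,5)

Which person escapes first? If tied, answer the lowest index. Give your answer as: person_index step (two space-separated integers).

Step 1: p0:(2,5)->(3,5) | p1:(3,2)->(4,2) | p2:(3,3)->(4,3) | p3:(1,3)->(2,3) | p4:(1,5)->(2,5)
Step 2: p0:(3,5)->(4,5) | p1:(4,2)->(5,2) | p2:(4,3)->(5,3) | p3:(2,3)->(3,3) | p4:(2,5)->(3,5)
Step 3: p0:(4,5)->(5,5) | p1:(5,2)->(5,1) | p2:(5,3)->(5,2) | p3:(3,3)->(4,3) | p4:(3,5)->(4,5)
Step 4: p0:(5,5)->(5,4) | p1:(5,1)->(5,0)->EXIT | p2:(5,2)->(5,1) | p3:(4,3)->(5,3) | p4:(4,5)->(5,5)
Step 5: p0:(5,4)->(5,3) | p1:escaped | p2:(5,1)->(5,0)->EXIT | p3:(5,3)->(5,2) | p4:(5,5)->(5,4)
Step 6: p0:(5,3)->(5,2) | p1:escaped | p2:escaped | p3:(5,2)->(5,1) | p4:(5,4)->(5,3)
Step 7: p0:(5,2)->(5,1) | p1:escaped | p2:escaped | p3:(5,1)->(5,0)->EXIT | p4:(5,3)->(5,2)
Step 8: p0:(5,1)->(5,0)->EXIT | p1:escaped | p2:escaped | p3:escaped | p4:(5,2)->(5,1)
Step 9: p0:escaped | p1:escaped | p2:escaped | p3:escaped | p4:(5,1)->(5,0)->EXIT
Exit steps: [8, 4, 5, 7, 9]
First to escape: p1 at step 4

Answer: 1 4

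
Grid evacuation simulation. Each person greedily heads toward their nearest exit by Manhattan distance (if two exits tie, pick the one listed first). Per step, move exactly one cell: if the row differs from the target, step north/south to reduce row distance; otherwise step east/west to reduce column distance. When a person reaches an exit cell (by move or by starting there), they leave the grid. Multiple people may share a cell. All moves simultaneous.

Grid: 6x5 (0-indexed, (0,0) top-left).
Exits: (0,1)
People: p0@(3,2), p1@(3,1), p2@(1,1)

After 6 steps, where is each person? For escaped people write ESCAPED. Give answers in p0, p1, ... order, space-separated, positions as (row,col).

Step 1: p0:(3,2)->(2,2) | p1:(3,1)->(2,1) | p2:(1,1)->(0,1)->EXIT
Step 2: p0:(2,2)->(1,2) | p1:(2,1)->(1,1) | p2:escaped
Step 3: p0:(1,2)->(0,2) | p1:(1,1)->(0,1)->EXIT | p2:escaped
Step 4: p0:(0,2)->(0,1)->EXIT | p1:escaped | p2:escaped

ESCAPED ESCAPED ESCAPED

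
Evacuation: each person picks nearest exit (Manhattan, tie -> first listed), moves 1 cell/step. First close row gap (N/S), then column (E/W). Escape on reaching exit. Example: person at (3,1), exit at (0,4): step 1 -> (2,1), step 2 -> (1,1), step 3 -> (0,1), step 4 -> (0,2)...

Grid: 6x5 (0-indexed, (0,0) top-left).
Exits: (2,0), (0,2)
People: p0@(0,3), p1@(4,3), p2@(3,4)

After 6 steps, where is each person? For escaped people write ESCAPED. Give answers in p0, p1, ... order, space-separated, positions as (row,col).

Step 1: p0:(0,3)->(0,2)->EXIT | p1:(4,3)->(3,3) | p2:(3,4)->(2,4)
Step 2: p0:escaped | p1:(3,3)->(2,3) | p2:(2,4)->(2,3)
Step 3: p0:escaped | p1:(2,3)->(2,2) | p2:(2,3)->(2,2)
Step 4: p0:escaped | p1:(2,2)->(2,1) | p2:(2,2)->(2,1)
Step 5: p0:escaped | p1:(2,1)->(2,0)->EXIT | p2:(2,1)->(2,0)->EXIT

ESCAPED ESCAPED ESCAPED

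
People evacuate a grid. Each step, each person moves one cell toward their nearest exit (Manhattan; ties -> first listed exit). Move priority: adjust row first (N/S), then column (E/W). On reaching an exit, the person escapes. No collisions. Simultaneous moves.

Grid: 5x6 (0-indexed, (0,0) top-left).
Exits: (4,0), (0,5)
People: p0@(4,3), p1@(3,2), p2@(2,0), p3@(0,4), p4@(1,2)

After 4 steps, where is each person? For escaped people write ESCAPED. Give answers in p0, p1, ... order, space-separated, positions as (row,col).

Step 1: p0:(4,3)->(4,2) | p1:(3,2)->(4,2) | p2:(2,0)->(3,0) | p3:(0,4)->(0,5)->EXIT | p4:(1,2)->(0,2)
Step 2: p0:(4,2)->(4,1) | p1:(4,2)->(4,1) | p2:(3,0)->(4,0)->EXIT | p3:escaped | p4:(0,2)->(0,3)
Step 3: p0:(4,1)->(4,0)->EXIT | p1:(4,1)->(4,0)->EXIT | p2:escaped | p3:escaped | p4:(0,3)->(0,4)
Step 4: p0:escaped | p1:escaped | p2:escaped | p3:escaped | p4:(0,4)->(0,5)->EXIT

ESCAPED ESCAPED ESCAPED ESCAPED ESCAPED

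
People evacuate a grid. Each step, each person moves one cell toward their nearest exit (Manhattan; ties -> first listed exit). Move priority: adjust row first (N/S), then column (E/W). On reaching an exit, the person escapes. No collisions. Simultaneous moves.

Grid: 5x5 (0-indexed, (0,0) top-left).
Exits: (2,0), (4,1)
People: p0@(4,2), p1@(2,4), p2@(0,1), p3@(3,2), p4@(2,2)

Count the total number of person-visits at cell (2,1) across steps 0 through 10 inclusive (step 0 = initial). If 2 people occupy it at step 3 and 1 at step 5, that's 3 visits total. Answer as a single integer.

Step 0: p0@(4,2) p1@(2,4) p2@(0,1) p3@(3,2) p4@(2,2) -> at (2,1): 0 [-], cum=0
Step 1: p0@ESC p1@(2,3) p2@(1,1) p3@(4,2) p4@(2,1) -> at (2,1): 1 [p4], cum=1
Step 2: p0@ESC p1@(2,2) p2@(2,1) p3@ESC p4@ESC -> at (2,1): 1 [p2], cum=2
Step 3: p0@ESC p1@(2,1) p2@ESC p3@ESC p4@ESC -> at (2,1): 1 [p1], cum=3
Step 4: p0@ESC p1@ESC p2@ESC p3@ESC p4@ESC -> at (2,1): 0 [-], cum=3
Total visits = 3

Answer: 3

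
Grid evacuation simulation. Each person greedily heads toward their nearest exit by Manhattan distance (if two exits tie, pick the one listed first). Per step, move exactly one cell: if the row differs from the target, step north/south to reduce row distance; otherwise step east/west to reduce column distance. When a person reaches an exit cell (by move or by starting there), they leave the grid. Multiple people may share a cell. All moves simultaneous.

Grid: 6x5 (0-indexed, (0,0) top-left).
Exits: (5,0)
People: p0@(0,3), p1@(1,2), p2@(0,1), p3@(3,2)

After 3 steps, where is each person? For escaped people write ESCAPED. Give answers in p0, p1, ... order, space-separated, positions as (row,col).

Step 1: p0:(0,3)->(1,3) | p1:(1,2)->(2,2) | p2:(0,1)->(1,1) | p3:(3,2)->(4,2)
Step 2: p0:(1,3)->(2,3) | p1:(2,2)->(3,2) | p2:(1,1)->(2,1) | p3:(4,2)->(5,2)
Step 3: p0:(2,3)->(3,3) | p1:(3,2)->(4,2) | p2:(2,1)->(3,1) | p3:(5,2)->(5,1)

(3,3) (4,2) (3,1) (5,1)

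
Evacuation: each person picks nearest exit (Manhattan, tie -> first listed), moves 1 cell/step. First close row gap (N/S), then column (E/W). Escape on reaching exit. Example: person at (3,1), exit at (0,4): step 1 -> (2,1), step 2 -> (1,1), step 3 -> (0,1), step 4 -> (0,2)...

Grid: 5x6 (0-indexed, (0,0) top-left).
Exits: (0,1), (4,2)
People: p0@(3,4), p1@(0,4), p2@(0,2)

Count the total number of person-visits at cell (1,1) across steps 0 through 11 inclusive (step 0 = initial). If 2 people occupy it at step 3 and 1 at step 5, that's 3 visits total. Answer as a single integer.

Step 0: p0@(3,4) p1@(0,4) p2@(0,2) -> at (1,1): 0 [-], cum=0
Step 1: p0@(4,4) p1@(0,3) p2@ESC -> at (1,1): 0 [-], cum=0
Step 2: p0@(4,3) p1@(0,2) p2@ESC -> at (1,1): 0 [-], cum=0
Step 3: p0@ESC p1@ESC p2@ESC -> at (1,1): 0 [-], cum=0
Total visits = 0

Answer: 0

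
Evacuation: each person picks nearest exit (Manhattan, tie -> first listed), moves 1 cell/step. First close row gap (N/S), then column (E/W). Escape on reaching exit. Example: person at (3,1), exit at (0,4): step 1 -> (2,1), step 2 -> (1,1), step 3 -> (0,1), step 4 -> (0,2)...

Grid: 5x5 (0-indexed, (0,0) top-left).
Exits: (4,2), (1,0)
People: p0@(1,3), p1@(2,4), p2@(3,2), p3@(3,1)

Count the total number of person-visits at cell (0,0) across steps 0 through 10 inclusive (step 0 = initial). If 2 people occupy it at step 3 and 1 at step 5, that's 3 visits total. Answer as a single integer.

Step 0: p0@(1,3) p1@(2,4) p2@(3,2) p3@(3,1) -> at (0,0): 0 [-], cum=0
Step 1: p0@(1,2) p1@(3,4) p2@ESC p3@(4,1) -> at (0,0): 0 [-], cum=0
Step 2: p0@(1,1) p1@(4,4) p2@ESC p3@ESC -> at (0,0): 0 [-], cum=0
Step 3: p0@ESC p1@(4,3) p2@ESC p3@ESC -> at (0,0): 0 [-], cum=0
Step 4: p0@ESC p1@ESC p2@ESC p3@ESC -> at (0,0): 0 [-], cum=0
Total visits = 0

Answer: 0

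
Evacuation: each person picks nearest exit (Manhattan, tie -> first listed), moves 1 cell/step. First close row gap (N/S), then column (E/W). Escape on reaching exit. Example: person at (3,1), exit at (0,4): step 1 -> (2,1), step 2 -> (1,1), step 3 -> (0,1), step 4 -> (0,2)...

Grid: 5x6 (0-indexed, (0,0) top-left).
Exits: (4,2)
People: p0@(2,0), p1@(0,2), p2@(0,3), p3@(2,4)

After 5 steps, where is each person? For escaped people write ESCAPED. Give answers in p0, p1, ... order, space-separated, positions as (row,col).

Step 1: p0:(2,0)->(3,0) | p1:(0,2)->(1,2) | p2:(0,3)->(1,3) | p3:(2,4)->(3,4)
Step 2: p0:(3,0)->(4,0) | p1:(1,2)->(2,2) | p2:(1,3)->(2,3) | p3:(3,4)->(4,4)
Step 3: p0:(4,0)->(4,1) | p1:(2,2)->(3,2) | p2:(2,3)->(3,3) | p3:(4,4)->(4,3)
Step 4: p0:(4,1)->(4,2)->EXIT | p1:(3,2)->(4,2)->EXIT | p2:(3,3)->(4,3) | p3:(4,3)->(4,2)->EXIT
Step 5: p0:escaped | p1:escaped | p2:(4,3)->(4,2)->EXIT | p3:escaped

ESCAPED ESCAPED ESCAPED ESCAPED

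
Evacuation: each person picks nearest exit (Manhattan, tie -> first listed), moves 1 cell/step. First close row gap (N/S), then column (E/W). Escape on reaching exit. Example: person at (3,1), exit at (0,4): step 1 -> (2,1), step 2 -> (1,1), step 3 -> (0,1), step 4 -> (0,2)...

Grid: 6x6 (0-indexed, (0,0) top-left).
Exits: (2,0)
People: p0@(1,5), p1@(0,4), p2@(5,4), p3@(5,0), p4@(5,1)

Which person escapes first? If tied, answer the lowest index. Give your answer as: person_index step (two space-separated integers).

Step 1: p0:(1,5)->(2,5) | p1:(0,4)->(1,4) | p2:(5,4)->(4,4) | p3:(5,0)->(4,0) | p4:(5,1)->(4,1)
Step 2: p0:(2,5)->(2,4) | p1:(1,4)->(2,4) | p2:(4,4)->(3,4) | p3:(4,0)->(3,0) | p4:(4,1)->(3,1)
Step 3: p0:(2,4)->(2,3) | p1:(2,4)->(2,3) | p2:(3,4)->(2,4) | p3:(3,0)->(2,0)->EXIT | p4:(3,1)->(2,1)
Step 4: p0:(2,3)->(2,2) | p1:(2,3)->(2,2) | p2:(2,4)->(2,3) | p3:escaped | p4:(2,1)->(2,0)->EXIT
Step 5: p0:(2,2)->(2,1) | p1:(2,2)->(2,1) | p2:(2,3)->(2,2) | p3:escaped | p4:escaped
Step 6: p0:(2,1)->(2,0)->EXIT | p1:(2,1)->(2,0)->EXIT | p2:(2,2)->(2,1) | p3:escaped | p4:escaped
Step 7: p0:escaped | p1:escaped | p2:(2,1)->(2,0)->EXIT | p3:escaped | p4:escaped
Exit steps: [6, 6, 7, 3, 4]
First to escape: p3 at step 3

Answer: 3 3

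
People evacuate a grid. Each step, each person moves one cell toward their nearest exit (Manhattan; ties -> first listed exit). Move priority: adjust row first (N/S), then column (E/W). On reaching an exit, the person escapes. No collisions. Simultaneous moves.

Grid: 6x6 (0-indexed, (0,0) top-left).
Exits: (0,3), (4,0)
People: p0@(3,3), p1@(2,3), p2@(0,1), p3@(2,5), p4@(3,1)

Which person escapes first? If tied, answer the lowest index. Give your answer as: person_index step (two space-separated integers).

Answer: 1 2

Derivation:
Step 1: p0:(3,3)->(2,3) | p1:(2,3)->(1,3) | p2:(0,1)->(0,2) | p3:(2,5)->(1,5) | p4:(3,1)->(4,1)
Step 2: p0:(2,3)->(1,3) | p1:(1,3)->(0,3)->EXIT | p2:(0,2)->(0,3)->EXIT | p3:(1,5)->(0,5) | p4:(4,1)->(4,0)->EXIT
Step 3: p0:(1,3)->(0,3)->EXIT | p1:escaped | p2:escaped | p3:(0,5)->(0,4) | p4:escaped
Step 4: p0:escaped | p1:escaped | p2:escaped | p3:(0,4)->(0,3)->EXIT | p4:escaped
Exit steps: [3, 2, 2, 4, 2]
First to escape: p1 at step 2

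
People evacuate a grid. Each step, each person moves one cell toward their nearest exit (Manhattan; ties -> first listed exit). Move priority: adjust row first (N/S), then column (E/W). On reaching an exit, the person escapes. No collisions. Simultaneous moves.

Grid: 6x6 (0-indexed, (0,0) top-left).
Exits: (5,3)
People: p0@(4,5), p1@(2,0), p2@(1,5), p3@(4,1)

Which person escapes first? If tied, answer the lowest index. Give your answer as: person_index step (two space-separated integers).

Answer: 0 3

Derivation:
Step 1: p0:(4,5)->(5,5) | p1:(2,0)->(3,0) | p2:(1,5)->(2,5) | p3:(4,1)->(5,1)
Step 2: p0:(5,5)->(5,4) | p1:(3,0)->(4,0) | p2:(2,5)->(3,5) | p3:(5,1)->(5,2)
Step 3: p0:(5,4)->(5,3)->EXIT | p1:(4,0)->(5,0) | p2:(3,5)->(4,5) | p3:(5,2)->(5,3)->EXIT
Step 4: p0:escaped | p1:(5,0)->(5,1) | p2:(4,5)->(5,5) | p3:escaped
Step 5: p0:escaped | p1:(5,1)->(5,2) | p2:(5,5)->(5,4) | p3:escaped
Step 6: p0:escaped | p1:(5,2)->(5,3)->EXIT | p2:(5,4)->(5,3)->EXIT | p3:escaped
Exit steps: [3, 6, 6, 3]
First to escape: p0 at step 3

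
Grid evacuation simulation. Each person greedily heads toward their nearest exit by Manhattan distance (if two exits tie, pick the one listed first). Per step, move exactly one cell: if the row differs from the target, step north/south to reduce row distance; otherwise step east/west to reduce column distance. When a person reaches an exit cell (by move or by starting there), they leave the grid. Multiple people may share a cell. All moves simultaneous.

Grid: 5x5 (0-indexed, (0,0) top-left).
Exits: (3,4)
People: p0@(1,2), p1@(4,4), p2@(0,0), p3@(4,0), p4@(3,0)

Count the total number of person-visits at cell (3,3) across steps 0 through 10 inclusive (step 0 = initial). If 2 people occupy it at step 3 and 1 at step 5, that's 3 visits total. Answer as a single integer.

Answer: 4

Derivation:
Step 0: p0@(1,2) p1@(4,4) p2@(0,0) p3@(4,0) p4@(3,0) -> at (3,3): 0 [-], cum=0
Step 1: p0@(2,2) p1@ESC p2@(1,0) p3@(3,0) p4@(3,1) -> at (3,3): 0 [-], cum=0
Step 2: p0@(3,2) p1@ESC p2@(2,0) p3@(3,1) p4@(3,2) -> at (3,3): 0 [-], cum=0
Step 3: p0@(3,3) p1@ESC p2@(3,0) p3@(3,2) p4@(3,3) -> at (3,3): 2 [p0,p4], cum=2
Step 4: p0@ESC p1@ESC p2@(3,1) p3@(3,3) p4@ESC -> at (3,3): 1 [p3], cum=3
Step 5: p0@ESC p1@ESC p2@(3,2) p3@ESC p4@ESC -> at (3,3): 0 [-], cum=3
Step 6: p0@ESC p1@ESC p2@(3,3) p3@ESC p4@ESC -> at (3,3): 1 [p2], cum=4
Step 7: p0@ESC p1@ESC p2@ESC p3@ESC p4@ESC -> at (3,3): 0 [-], cum=4
Total visits = 4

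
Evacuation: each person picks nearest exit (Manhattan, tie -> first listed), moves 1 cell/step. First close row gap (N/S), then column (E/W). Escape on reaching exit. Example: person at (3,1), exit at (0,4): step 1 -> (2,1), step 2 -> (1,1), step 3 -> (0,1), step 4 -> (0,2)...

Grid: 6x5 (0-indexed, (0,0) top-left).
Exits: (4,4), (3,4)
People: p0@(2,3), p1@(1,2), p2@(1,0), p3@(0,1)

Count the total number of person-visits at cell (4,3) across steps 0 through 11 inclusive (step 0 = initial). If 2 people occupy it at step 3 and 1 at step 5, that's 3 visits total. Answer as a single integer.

Answer: 0

Derivation:
Step 0: p0@(2,3) p1@(1,2) p2@(1,0) p3@(0,1) -> at (4,3): 0 [-], cum=0
Step 1: p0@(3,3) p1@(2,2) p2@(2,0) p3@(1,1) -> at (4,3): 0 [-], cum=0
Step 2: p0@ESC p1@(3,2) p2@(3,0) p3@(2,1) -> at (4,3): 0 [-], cum=0
Step 3: p0@ESC p1@(3,3) p2@(3,1) p3@(3,1) -> at (4,3): 0 [-], cum=0
Step 4: p0@ESC p1@ESC p2@(3,2) p3@(3,2) -> at (4,3): 0 [-], cum=0
Step 5: p0@ESC p1@ESC p2@(3,3) p3@(3,3) -> at (4,3): 0 [-], cum=0
Step 6: p0@ESC p1@ESC p2@ESC p3@ESC -> at (4,3): 0 [-], cum=0
Total visits = 0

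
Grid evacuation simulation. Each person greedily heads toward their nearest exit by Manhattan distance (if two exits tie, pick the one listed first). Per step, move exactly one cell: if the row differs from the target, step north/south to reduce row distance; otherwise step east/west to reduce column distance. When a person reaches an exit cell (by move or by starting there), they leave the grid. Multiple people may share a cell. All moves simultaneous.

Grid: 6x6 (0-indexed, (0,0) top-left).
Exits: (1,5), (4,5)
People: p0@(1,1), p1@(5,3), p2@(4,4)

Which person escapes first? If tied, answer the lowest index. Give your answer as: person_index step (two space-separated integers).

Answer: 2 1

Derivation:
Step 1: p0:(1,1)->(1,2) | p1:(5,3)->(4,3) | p2:(4,4)->(4,5)->EXIT
Step 2: p0:(1,2)->(1,3) | p1:(4,3)->(4,4) | p2:escaped
Step 3: p0:(1,3)->(1,4) | p1:(4,4)->(4,5)->EXIT | p2:escaped
Step 4: p0:(1,4)->(1,5)->EXIT | p1:escaped | p2:escaped
Exit steps: [4, 3, 1]
First to escape: p2 at step 1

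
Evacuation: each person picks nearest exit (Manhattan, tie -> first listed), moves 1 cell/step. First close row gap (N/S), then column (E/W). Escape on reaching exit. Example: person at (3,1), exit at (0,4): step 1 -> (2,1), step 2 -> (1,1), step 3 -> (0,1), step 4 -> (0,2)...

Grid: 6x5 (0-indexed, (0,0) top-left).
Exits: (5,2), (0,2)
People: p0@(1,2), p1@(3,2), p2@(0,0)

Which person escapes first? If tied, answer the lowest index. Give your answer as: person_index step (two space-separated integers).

Answer: 0 1

Derivation:
Step 1: p0:(1,2)->(0,2)->EXIT | p1:(3,2)->(4,2) | p2:(0,0)->(0,1)
Step 2: p0:escaped | p1:(4,2)->(5,2)->EXIT | p2:(0,1)->(0,2)->EXIT
Exit steps: [1, 2, 2]
First to escape: p0 at step 1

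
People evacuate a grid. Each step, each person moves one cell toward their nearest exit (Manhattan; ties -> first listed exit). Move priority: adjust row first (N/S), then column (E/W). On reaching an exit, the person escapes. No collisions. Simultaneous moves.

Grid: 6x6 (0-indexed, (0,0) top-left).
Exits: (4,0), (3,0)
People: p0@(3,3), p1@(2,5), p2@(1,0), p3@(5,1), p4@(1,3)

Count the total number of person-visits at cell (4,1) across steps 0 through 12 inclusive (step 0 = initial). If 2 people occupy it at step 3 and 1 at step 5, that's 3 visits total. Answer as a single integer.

Step 0: p0@(3,3) p1@(2,5) p2@(1,0) p3@(5,1) p4@(1,3) -> at (4,1): 0 [-], cum=0
Step 1: p0@(3,2) p1@(3,5) p2@(2,0) p3@(4,1) p4@(2,3) -> at (4,1): 1 [p3], cum=1
Step 2: p0@(3,1) p1@(3,4) p2@ESC p3@ESC p4@(3,3) -> at (4,1): 0 [-], cum=1
Step 3: p0@ESC p1@(3,3) p2@ESC p3@ESC p4@(3,2) -> at (4,1): 0 [-], cum=1
Step 4: p0@ESC p1@(3,2) p2@ESC p3@ESC p4@(3,1) -> at (4,1): 0 [-], cum=1
Step 5: p0@ESC p1@(3,1) p2@ESC p3@ESC p4@ESC -> at (4,1): 0 [-], cum=1
Step 6: p0@ESC p1@ESC p2@ESC p3@ESC p4@ESC -> at (4,1): 0 [-], cum=1
Total visits = 1

Answer: 1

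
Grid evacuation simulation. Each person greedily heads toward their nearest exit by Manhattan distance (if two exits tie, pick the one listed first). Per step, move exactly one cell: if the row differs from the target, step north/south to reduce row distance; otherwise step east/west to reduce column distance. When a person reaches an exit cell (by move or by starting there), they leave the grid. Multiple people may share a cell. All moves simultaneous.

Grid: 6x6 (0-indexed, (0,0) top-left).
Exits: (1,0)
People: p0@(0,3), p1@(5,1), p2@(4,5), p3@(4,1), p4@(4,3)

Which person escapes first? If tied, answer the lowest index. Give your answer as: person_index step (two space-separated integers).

Step 1: p0:(0,3)->(1,3) | p1:(5,1)->(4,1) | p2:(4,5)->(3,5) | p3:(4,1)->(3,1) | p4:(4,3)->(3,3)
Step 2: p0:(1,3)->(1,2) | p1:(4,1)->(3,1) | p2:(3,5)->(2,5) | p3:(3,1)->(2,1) | p4:(3,3)->(2,3)
Step 3: p0:(1,2)->(1,1) | p1:(3,1)->(2,1) | p2:(2,5)->(1,5) | p3:(2,1)->(1,1) | p4:(2,3)->(1,3)
Step 4: p0:(1,1)->(1,0)->EXIT | p1:(2,1)->(1,1) | p2:(1,5)->(1,4) | p3:(1,1)->(1,0)->EXIT | p4:(1,3)->(1,2)
Step 5: p0:escaped | p1:(1,1)->(1,0)->EXIT | p2:(1,4)->(1,3) | p3:escaped | p4:(1,2)->(1,1)
Step 6: p0:escaped | p1:escaped | p2:(1,3)->(1,2) | p3:escaped | p4:(1,1)->(1,0)->EXIT
Step 7: p0:escaped | p1:escaped | p2:(1,2)->(1,1) | p3:escaped | p4:escaped
Step 8: p0:escaped | p1:escaped | p2:(1,1)->(1,0)->EXIT | p3:escaped | p4:escaped
Exit steps: [4, 5, 8, 4, 6]
First to escape: p0 at step 4

Answer: 0 4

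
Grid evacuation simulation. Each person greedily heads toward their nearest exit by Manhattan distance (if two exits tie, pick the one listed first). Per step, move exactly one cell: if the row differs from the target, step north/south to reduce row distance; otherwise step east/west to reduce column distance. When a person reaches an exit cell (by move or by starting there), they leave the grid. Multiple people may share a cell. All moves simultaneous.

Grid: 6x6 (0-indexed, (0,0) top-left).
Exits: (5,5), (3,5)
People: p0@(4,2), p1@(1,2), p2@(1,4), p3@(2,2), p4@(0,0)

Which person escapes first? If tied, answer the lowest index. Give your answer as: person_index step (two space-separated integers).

Step 1: p0:(4,2)->(5,2) | p1:(1,2)->(2,2) | p2:(1,4)->(2,4) | p3:(2,2)->(3,2) | p4:(0,0)->(1,0)
Step 2: p0:(5,2)->(5,3) | p1:(2,2)->(3,2) | p2:(2,4)->(3,4) | p3:(3,2)->(3,3) | p4:(1,0)->(2,0)
Step 3: p0:(5,3)->(5,4) | p1:(3,2)->(3,3) | p2:(3,4)->(3,5)->EXIT | p3:(3,3)->(3,4) | p4:(2,0)->(3,0)
Step 4: p0:(5,4)->(5,5)->EXIT | p1:(3,3)->(3,4) | p2:escaped | p3:(3,4)->(3,5)->EXIT | p4:(3,0)->(3,1)
Step 5: p0:escaped | p1:(3,4)->(3,5)->EXIT | p2:escaped | p3:escaped | p4:(3,1)->(3,2)
Step 6: p0:escaped | p1:escaped | p2:escaped | p3:escaped | p4:(3,2)->(3,3)
Step 7: p0:escaped | p1:escaped | p2:escaped | p3:escaped | p4:(3,3)->(3,4)
Step 8: p0:escaped | p1:escaped | p2:escaped | p3:escaped | p4:(3,4)->(3,5)->EXIT
Exit steps: [4, 5, 3, 4, 8]
First to escape: p2 at step 3

Answer: 2 3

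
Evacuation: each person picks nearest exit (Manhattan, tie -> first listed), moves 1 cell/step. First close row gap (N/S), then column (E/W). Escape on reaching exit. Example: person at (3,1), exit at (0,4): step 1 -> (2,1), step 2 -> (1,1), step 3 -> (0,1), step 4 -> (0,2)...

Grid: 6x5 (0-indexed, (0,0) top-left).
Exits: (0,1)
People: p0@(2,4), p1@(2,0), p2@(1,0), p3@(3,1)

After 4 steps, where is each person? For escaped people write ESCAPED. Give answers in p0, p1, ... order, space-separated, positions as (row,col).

Step 1: p0:(2,4)->(1,4) | p1:(2,0)->(1,0) | p2:(1,0)->(0,0) | p3:(3,1)->(2,1)
Step 2: p0:(1,4)->(0,4) | p1:(1,0)->(0,0) | p2:(0,0)->(0,1)->EXIT | p3:(2,1)->(1,1)
Step 3: p0:(0,4)->(0,3) | p1:(0,0)->(0,1)->EXIT | p2:escaped | p3:(1,1)->(0,1)->EXIT
Step 4: p0:(0,3)->(0,2) | p1:escaped | p2:escaped | p3:escaped

(0,2) ESCAPED ESCAPED ESCAPED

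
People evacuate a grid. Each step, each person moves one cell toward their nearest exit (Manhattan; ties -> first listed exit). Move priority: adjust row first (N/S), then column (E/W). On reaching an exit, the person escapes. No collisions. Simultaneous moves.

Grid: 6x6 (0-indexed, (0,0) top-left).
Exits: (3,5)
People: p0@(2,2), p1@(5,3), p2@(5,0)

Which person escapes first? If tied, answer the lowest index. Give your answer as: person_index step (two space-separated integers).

Answer: 0 4

Derivation:
Step 1: p0:(2,2)->(3,2) | p1:(5,3)->(4,3) | p2:(5,0)->(4,0)
Step 2: p0:(3,2)->(3,3) | p1:(4,3)->(3,3) | p2:(4,0)->(3,0)
Step 3: p0:(3,3)->(3,4) | p1:(3,3)->(3,4) | p2:(3,0)->(3,1)
Step 4: p0:(3,4)->(3,5)->EXIT | p1:(3,4)->(3,5)->EXIT | p2:(3,1)->(3,2)
Step 5: p0:escaped | p1:escaped | p2:(3,2)->(3,3)
Step 6: p0:escaped | p1:escaped | p2:(3,3)->(3,4)
Step 7: p0:escaped | p1:escaped | p2:(3,4)->(3,5)->EXIT
Exit steps: [4, 4, 7]
First to escape: p0 at step 4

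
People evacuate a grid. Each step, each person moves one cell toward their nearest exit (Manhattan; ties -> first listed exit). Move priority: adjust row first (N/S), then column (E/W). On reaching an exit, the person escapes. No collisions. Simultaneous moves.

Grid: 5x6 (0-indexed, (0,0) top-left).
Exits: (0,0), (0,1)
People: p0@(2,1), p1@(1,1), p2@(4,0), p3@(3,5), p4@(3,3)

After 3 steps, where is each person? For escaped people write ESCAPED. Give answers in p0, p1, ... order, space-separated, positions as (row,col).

Step 1: p0:(2,1)->(1,1) | p1:(1,1)->(0,1)->EXIT | p2:(4,0)->(3,0) | p3:(3,5)->(2,5) | p4:(3,3)->(2,3)
Step 2: p0:(1,1)->(0,1)->EXIT | p1:escaped | p2:(3,0)->(2,0) | p3:(2,5)->(1,5) | p4:(2,3)->(1,3)
Step 3: p0:escaped | p1:escaped | p2:(2,0)->(1,0) | p3:(1,5)->(0,5) | p4:(1,3)->(0,3)

ESCAPED ESCAPED (1,0) (0,5) (0,3)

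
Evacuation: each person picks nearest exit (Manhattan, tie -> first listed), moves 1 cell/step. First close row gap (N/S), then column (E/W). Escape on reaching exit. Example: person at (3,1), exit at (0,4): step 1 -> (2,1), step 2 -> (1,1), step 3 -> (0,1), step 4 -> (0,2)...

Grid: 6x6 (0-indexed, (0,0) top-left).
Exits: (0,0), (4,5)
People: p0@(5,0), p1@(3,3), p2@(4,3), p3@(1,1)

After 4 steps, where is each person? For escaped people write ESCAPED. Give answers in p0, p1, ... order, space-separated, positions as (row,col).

Step 1: p0:(5,0)->(4,0) | p1:(3,3)->(4,3) | p2:(4,3)->(4,4) | p3:(1,1)->(0,1)
Step 2: p0:(4,0)->(3,0) | p1:(4,3)->(4,4) | p2:(4,4)->(4,5)->EXIT | p3:(0,1)->(0,0)->EXIT
Step 3: p0:(3,0)->(2,0) | p1:(4,4)->(4,5)->EXIT | p2:escaped | p3:escaped
Step 4: p0:(2,0)->(1,0) | p1:escaped | p2:escaped | p3:escaped

(1,0) ESCAPED ESCAPED ESCAPED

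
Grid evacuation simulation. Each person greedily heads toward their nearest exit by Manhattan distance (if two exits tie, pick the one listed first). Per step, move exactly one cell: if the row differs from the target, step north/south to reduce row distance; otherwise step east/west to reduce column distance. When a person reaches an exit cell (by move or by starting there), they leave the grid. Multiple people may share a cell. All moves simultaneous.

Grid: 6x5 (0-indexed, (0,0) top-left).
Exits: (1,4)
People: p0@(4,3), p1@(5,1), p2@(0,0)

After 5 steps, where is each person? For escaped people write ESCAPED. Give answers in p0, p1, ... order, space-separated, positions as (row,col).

Step 1: p0:(4,3)->(3,3) | p1:(5,1)->(4,1) | p2:(0,0)->(1,0)
Step 2: p0:(3,3)->(2,3) | p1:(4,1)->(3,1) | p2:(1,0)->(1,1)
Step 3: p0:(2,3)->(1,3) | p1:(3,1)->(2,1) | p2:(1,1)->(1,2)
Step 4: p0:(1,3)->(1,4)->EXIT | p1:(2,1)->(1,1) | p2:(1,2)->(1,3)
Step 5: p0:escaped | p1:(1,1)->(1,2) | p2:(1,3)->(1,4)->EXIT

ESCAPED (1,2) ESCAPED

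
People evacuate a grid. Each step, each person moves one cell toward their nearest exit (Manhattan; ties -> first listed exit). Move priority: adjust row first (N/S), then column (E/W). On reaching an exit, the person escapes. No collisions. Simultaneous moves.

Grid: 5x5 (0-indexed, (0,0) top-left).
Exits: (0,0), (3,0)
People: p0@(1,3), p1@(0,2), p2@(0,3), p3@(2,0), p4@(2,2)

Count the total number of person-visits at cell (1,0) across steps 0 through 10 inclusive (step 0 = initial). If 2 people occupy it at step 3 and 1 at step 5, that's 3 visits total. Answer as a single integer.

Step 0: p0@(1,3) p1@(0,2) p2@(0,3) p3@(2,0) p4@(2,2) -> at (1,0): 0 [-], cum=0
Step 1: p0@(0,3) p1@(0,1) p2@(0,2) p3@ESC p4@(3,2) -> at (1,0): 0 [-], cum=0
Step 2: p0@(0,2) p1@ESC p2@(0,1) p3@ESC p4@(3,1) -> at (1,0): 0 [-], cum=0
Step 3: p0@(0,1) p1@ESC p2@ESC p3@ESC p4@ESC -> at (1,0): 0 [-], cum=0
Step 4: p0@ESC p1@ESC p2@ESC p3@ESC p4@ESC -> at (1,0): 0 [-], cum=0
Total visits = 0

Answer: 0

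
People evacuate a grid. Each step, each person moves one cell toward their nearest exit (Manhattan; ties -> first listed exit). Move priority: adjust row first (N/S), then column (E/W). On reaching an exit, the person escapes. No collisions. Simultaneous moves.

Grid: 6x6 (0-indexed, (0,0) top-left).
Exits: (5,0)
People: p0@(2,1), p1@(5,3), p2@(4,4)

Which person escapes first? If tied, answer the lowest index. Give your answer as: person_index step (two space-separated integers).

Step 1: p0:(2,1)->(3,1) | p1:(5,3)->(5,2) | p2:(4,4)->(5,4)
Step 2: p0:(3,1)->(4,1) | p1:(5,2)->(5,1) | p2:(5,4)->(5,3)
Step 3: p0:(4,1)->(5,1) | p1:(5,1)->(5,0)->EXIT | p2:(5,3)->(5,2)
Step 4: p0:(5,1)->(5,0)->EXIT | p1:escaped | p2:(5,2)->(5,1)
Step 5: p0:escaped | p1:escaped | p2:(5,1)->(5,0)->EXIT
Exit steps: [4, 3, 5]
First to escape: p1 at step 3

Answer: 1 3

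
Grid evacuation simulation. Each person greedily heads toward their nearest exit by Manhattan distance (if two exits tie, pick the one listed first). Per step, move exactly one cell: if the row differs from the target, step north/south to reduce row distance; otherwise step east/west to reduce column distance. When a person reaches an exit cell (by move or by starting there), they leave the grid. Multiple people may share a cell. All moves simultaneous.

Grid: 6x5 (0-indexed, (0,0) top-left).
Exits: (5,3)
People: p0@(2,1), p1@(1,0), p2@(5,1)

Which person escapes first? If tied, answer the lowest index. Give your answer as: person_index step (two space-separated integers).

Step 1: p0:(2,1)->(3,1) | p1:(1,0)->(2,0) | p2:(5,1)->(5,2)
Step 2: p0:(3,1)->(4,1) | p1:(2,0)->(3,0) | p2:(5,2)->(5,3)->EXIT
Step 3: p0:(4,1)->(5,1) | p1:(3,0)->(4,0) | p2:escaped
Step 4: p0:(5,1)->(5,2) | p1:(4,0)->(5,0) | p2:escaped
Step 5: p0:(5,2)->(5,3)->EXIT | p1:(5,0)->(5,1) | p2:escaped
Step 6: p0:escaped | p1:(5,1)->(5,2) | p2:escaped
Step 7: p0:escaped | p1:(5,2)->(5,3)->EXIT | p2:escaped
Exit steps: [5, 7, 2]
First to escape: p2 at step 2

Answer: 2 2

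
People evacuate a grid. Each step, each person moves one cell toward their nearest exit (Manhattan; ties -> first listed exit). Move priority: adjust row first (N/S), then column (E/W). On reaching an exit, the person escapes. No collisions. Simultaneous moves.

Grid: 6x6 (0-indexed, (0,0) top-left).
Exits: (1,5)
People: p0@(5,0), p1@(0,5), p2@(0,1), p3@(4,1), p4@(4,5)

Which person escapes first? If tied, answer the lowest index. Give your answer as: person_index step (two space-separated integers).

Answer: 1 1

Derivation:
Step 1: p0:(5,0)->(4,0) | p1:(0,5)->(1,5)->EXIT | p2:(0,1)->(1,1) | p3:(4,1)->(3,1) | p4:(4,5)->(3,5)
Step 2: p0:(4,0)->(3,0) | p1:escaped | p2:(1,1)->(1,2) | p3:(3,1)->(2,1) | p4:(3,5)->(2,5)
Step 3: p0:(3,0)->(2,0) | p1:escaped | p2:(1,2)->(1,3) | p3:(2,1)->(1,1) | p4:(2,5)->(1,5)->EXIT
Step 4: p0:(2,0)->(1,0) | p1:escaped | p2:(1,3)->(1,4) | p3:(1,1)->(1,2) | p4:escaped
Step 5: p0:(1,0)->(1,1) | p1:escaped | p2:(1,4)->(1,5)->EXIT | p3:(1,2)->(1,3) | p4:escaped
Step 6: p0:(1,1)->(1,2) | p1:escaped | p2:escaped | p3:(1,3)->(1,4) | p4:escaped
Step 7: p0:(1,2)->(1,3) | p1:escaped | p2:escaped | p3:(1,4)->(1,5)->EXIT | p4:escaped
Step 8: p0:(1,3)->(1,4) | p1:escaped | p2:escaped | p3:escaped | p4:escaped
Step 9: p0:(1,4)->(1,5)->EXIT | p1:escaped | p2:escaped | p3:escaped | p4:escaped
Exit steps: [9, 1, 5, 7, 3]
First to escape: p1 at step 1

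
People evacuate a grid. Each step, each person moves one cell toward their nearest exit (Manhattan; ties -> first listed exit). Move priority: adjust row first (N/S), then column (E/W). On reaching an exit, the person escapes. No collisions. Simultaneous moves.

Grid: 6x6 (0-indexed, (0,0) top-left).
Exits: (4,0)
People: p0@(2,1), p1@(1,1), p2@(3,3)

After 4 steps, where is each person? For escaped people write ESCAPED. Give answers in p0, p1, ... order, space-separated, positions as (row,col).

Step 1: p0:(2,1)->(3,1) | p1:(1,1)->(2,1) | p2:(3,3)->(4,3)
Step 2: p0:(3,1)->(4,1) | p1:(2,1)->(3,1) | p2:(4,3)->(4,2)
Step 3: p0:(4,1)->(4,0)->EXIT | p1:(3,1)->(4,1) | p2:(4,2)->(4,1)
Step 4: p0:escaped | p1:(4,1)->(4,0)->EXIT | p2:(4,1)->(4,0)->EXIT

ESCAPED ESCAPED ESCAPED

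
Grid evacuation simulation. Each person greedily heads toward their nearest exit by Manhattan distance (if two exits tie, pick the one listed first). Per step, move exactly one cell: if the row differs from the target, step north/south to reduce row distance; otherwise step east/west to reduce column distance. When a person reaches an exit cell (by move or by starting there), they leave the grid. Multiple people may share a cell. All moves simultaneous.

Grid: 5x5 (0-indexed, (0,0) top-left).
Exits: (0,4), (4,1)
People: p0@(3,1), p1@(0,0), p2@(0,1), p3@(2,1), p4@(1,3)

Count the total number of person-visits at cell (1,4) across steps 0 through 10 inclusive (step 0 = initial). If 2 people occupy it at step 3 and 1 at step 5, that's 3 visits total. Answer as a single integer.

Answer: 0

Derivation:
Step 0: p0@(3,1) p1@(0,0) p2@(0,1) p3@(2,1) p4@(1,3) -> at (1,4): 0 [-], cum=0
Step 1: p0@ESC p1@(0,1) p2@(0,2) p3@(3,1) p4@(0,3) -> at (1,4): 0 [-], cum=0
Step 2: p0@ESC p1@(0,2) p2@(0,3) p3@ESC p4@ESC -> at (1,4): 0 [-], cum=0
Step 3: p0@ESC p1@(0,3) p2@ESC p3@ESC p4@ESC -> at (1,4): 0 [-], cum=0
Step 4: p0@ESC p1@ESC p2@ESC p3@ESC p4@ESC -> at (1,4): 0 [-], cum=0
Total visits = 0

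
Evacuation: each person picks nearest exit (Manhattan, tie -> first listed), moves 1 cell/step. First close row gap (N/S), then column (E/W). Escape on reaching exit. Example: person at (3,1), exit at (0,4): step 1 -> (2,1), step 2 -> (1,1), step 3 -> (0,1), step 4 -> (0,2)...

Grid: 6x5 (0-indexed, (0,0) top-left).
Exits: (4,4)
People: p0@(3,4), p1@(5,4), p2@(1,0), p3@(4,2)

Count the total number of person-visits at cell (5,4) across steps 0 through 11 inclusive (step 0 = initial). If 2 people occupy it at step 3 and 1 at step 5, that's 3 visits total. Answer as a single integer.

Answer: 1

Derivation:
Step 0: p0@(3,4) p1@(5,4) p2@(1,0) p3@(4,2) -> at (5,4): 1 [p1], cum=1
Step 1: p0@ESC p1@ESC p2@(2,0) p3@(4,3) -> at (5,4): 0 [-], cum=1
Step 2: p0@ESC p1@ESC p2@(3,0) p3@ESC -> at (5,4): 0 [-], cum=1
Step 3: p0@ESC p1@ESC p2@(4,0) p3@ESC -> at (5,4): 0 [-], cum=1
Step 4: p0@ESC p1@ESC p2@(4,1) p3@ESC -> at (5,4): 0 [-], cum=1
Step 5: p0@ESC p1@ESC p2@(4,2) p3@ESC -> at (5,4): 0 [-], cum=1
Step 6: p0@ESC p1@ESC p2@(4,3) p3@ESC -> at (5,4): 0 [-], cum=1
Step 7: p0@ESC p1@ESC p2@ESC p3@ESC -> at (5,4): 0 [-], cum=1
Total visits = 1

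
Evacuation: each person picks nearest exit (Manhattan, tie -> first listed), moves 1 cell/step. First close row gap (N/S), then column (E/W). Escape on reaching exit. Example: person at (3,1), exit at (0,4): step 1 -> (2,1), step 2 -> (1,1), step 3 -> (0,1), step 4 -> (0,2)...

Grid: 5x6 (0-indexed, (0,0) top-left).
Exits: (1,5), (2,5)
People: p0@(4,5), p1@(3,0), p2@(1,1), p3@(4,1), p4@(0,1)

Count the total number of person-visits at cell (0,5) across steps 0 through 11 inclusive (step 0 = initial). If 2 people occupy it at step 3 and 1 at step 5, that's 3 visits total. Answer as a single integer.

Step 0: p0@(4,5) p1@(3,0) p2@(1,1) p3@(4,1) p4@(0,1) -> at (0,5): 0 [-], cum=0
Step 1: p0@(3,5) p1@(2,0) p2@(1,2) p3@(3,1) p4@(1,1) -> at (0,5): 0 [-], cum=0
Step 2: p0@ESC p1@(2,1) p2@(1,3) p3@(2,1) p4@(1,2) -> at (0,5): 0 [-], cum=0
Step 3: p0@ESC p1@(2,2) p2@(1,4) p3@(2,2) p4@(1,3) -> at (0,5): 0 [-], cum=0
Step 4: p0@ESC p1@(2,3) p2@ESC p3@(2,3) p4@(1,4) -> at (0,5): 0 [-], cum=0
Step 5: p0@ESC p1@(2,4) p2@ESC p3@(2,4) p4@ESC -> at (0,5): 0 [-], cum=0
Step 6: p0@ESC p1@ESC p2@ESC p3@ESC p4@ESC -> at (0,5): 0 [-], cum=0
Total visits = 0

Answer: 0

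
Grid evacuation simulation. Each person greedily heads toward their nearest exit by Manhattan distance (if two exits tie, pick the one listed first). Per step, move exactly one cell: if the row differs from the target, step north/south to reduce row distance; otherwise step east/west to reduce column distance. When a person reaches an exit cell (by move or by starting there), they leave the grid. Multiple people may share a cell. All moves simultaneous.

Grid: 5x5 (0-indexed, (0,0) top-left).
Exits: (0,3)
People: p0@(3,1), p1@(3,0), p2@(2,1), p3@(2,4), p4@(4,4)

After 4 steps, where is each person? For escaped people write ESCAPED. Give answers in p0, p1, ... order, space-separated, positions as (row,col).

Step 1: p0:(3,1)->(2,1) | p1:(3,0)->(2,0) | p2:(2,1)->(1,1) | p3:(2,4)->(1,4) | p4:(4,4)->(3,4)
Step 2: p0:(2,1)->(1,1) | p1:(2,0)->(1,0) | p2:(1,1)->(0,1) | p3:(1,4)->(0,4) | p4:(3,4)->(2,4)
Step 3: p0:(1,1)->(0,1) | p1:(1,0)->(0,0) | p2:(0,1)->(0,2) | p3:(0,4)->(0,3)->EXIT | p4:(2,4)->(1,4)
Step 4: p0:(0,1)->(0,2) | p1:(0,0)->(0,1) | p2:(0,2)->(0,3)->EXIT | p3:escaped | p4:(1,4)->(0,4)

(0,2) (0,1) ESCAPED ESCAPED (0,4)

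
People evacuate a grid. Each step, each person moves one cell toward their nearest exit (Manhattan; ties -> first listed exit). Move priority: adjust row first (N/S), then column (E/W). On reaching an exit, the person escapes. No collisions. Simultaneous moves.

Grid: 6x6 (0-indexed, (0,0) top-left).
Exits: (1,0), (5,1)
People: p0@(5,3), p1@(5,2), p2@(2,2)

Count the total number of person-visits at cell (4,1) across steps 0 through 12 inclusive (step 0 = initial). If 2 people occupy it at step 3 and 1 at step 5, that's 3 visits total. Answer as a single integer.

Step 0: p0@(5,3) p1@(5,2) p2@(2,2) -> at (4,1): 0 [-], cum=0
Step 1: p0@(5,2) p1@ESC p2@(1,2) -> at (4,1): 0 [-], cum=0
Step 2: p0@ESC p1@ESC p2@(1,1) -> at (4,1): 0 [-], cum=0
Step 3: p0@ESC p1@ESC p2@ESC -> at (4,1): 0 [-], cum=0
Total visits = 0

Answer: 0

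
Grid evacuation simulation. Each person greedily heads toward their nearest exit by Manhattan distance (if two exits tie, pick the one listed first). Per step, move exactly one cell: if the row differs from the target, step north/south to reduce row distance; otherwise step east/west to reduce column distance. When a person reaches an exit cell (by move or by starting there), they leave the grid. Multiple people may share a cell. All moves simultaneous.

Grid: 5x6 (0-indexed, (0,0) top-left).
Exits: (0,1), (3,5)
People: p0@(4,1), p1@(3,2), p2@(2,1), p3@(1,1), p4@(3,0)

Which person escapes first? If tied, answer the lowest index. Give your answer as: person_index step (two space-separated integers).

Step 1: p0:(4,1)->(3,1) | p1:(3,2)->(3,3) | p2:(2,1)->(1,1) | p3:(1,1)->(0,1)->EXIT | p4:(3,0)->(2,0)
Step 2: p0:(3,1)->(2,1) | p1:(3,3)->(3,4) | p2:(1,1)->(0,1)->EXIT | p3:escaped | p4:(2,0)->(1,0)
Step 3: p0:(2,1)->(1,1) | p1:(3,4)->(3,5)->EXIT | p2:escaped | p3:escaped | p4:(1,0)->(0,0)
Step 4: p0:(1,1)->(0,1)->EXIT | p1:escaped | p2:escaped | p3:escaped | p4:(0,0)->(0,1)->EXIT
Exit steps: [4, 3, 2, 1, 4]
First to escape: p3 at step 1

Answer: 3 1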